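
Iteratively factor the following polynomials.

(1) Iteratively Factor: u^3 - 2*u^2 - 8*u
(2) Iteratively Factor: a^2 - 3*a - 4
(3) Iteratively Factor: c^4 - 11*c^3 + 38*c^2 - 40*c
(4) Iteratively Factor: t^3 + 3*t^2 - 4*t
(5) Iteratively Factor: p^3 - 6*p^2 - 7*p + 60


(1) = (u)*(u^2 - 2*u - 8) = u*(u + 2)*(u - 4)
(2) = (a + 1)*(a - 4)
(3) = (c - 4)*(c^3 - 7*c^2 + 10*c) = (c - 4)*(c - 2)*(c^2 - 5*c) = c*(c - 4)*(c - 2)*(c - 5)
(4) = (t - 1)*(t^2 + 4*t) = t*(t - 1)*(t + 4)
(5) = (p - 4)*(p^2 - 2*p - 15) = (p - 4)*(p + 3)*(p - 5)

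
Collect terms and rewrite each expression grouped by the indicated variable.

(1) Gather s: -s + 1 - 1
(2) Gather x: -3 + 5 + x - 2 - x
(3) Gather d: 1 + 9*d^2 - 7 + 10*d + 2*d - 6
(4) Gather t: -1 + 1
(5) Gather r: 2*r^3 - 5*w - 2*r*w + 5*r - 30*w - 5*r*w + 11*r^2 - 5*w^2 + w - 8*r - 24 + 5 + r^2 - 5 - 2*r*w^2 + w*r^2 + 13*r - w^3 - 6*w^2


(1) = -s
(2) = 0
(3) = 9*d^2 + 12*d - 12
(4) = 0
(5) = 2*r^3 + r^2*(w + 12) + r*(-2*w^2 - 7*w + 10) - w^3 - 11*w^2 - 34*w - 24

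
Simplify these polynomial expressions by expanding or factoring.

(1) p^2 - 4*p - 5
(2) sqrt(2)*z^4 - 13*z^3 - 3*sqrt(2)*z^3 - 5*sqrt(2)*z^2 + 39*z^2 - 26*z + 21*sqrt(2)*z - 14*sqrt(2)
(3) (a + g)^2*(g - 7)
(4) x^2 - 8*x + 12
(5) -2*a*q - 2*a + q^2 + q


(1) = (p - 5)*(p + 1)
(2) = (z - 2)*(z - 1)*(z - 7*sqrt(2))*(sqrt(2)*z + 1)
(3) = a^2*g - 7*a^2 + 2*a*g^2 - 14*a*g + g^3 - 7*g^2
(4) = (x - 6)*(x - 2)
(5) = (-2*a + q)*(q + 1)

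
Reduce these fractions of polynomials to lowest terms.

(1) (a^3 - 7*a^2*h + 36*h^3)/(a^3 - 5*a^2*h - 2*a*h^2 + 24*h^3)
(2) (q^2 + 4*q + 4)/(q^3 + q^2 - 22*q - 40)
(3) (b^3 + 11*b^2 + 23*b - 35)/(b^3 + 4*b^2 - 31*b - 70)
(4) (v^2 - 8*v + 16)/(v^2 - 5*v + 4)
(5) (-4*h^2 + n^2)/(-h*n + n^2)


(1) = (a - 6*h)/(a - 4*h)
(2) = (q + 2)/(q^2 - q - 20)
(3) = (b^2 + 4*b - 5)/(b^2 - 3*b - 10)
(4) = (v - 4)/(v - 1)
(5) = (4*h^2 - n^2)/(h*n - n^2)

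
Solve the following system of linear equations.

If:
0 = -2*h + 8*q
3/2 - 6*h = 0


Then:
h = 1/4
q = 1/16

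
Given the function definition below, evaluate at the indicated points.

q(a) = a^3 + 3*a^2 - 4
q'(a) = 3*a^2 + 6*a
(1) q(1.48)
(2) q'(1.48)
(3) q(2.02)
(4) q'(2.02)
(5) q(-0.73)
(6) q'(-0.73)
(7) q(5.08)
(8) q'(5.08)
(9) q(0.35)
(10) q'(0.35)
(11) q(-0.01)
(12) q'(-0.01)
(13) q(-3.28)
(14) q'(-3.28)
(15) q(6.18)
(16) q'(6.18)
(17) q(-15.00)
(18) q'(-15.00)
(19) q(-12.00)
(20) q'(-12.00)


(1) = 5.81
(2) = 15.45
(3) = 16.48
(4) = 24.36
(5) = -2.79
(6) = -2.78
(7) = 204.52
(8) = 107.90
(9) = -3.59
(10) = 2.47
(11) = -4.00
(12) = -0.06
(13) = -7.01
(14) = 12.60
(15) = 346.61
(16) = 151.66
(17) = -2704.00
(18) = 585.00
(19) = -1300.00
(20) = 360.00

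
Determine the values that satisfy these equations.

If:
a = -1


Then:
a = -1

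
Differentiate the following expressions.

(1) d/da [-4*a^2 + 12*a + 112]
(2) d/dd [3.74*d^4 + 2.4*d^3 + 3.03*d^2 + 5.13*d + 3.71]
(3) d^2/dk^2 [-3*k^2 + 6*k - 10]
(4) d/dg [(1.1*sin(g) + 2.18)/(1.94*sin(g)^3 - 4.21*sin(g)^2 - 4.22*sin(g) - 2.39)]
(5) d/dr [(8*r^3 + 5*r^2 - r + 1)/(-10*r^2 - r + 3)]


(1) = 12 - 8*a
(2) = 14.96*d^3 + 7.2*d^2 + 6.06*d + 5.13
(3) = -6
(4) = (-4.268*sin(g)^3 - 8.0566*sin(g)^2 + 18.3556*sin(g) + 6.5706)*cos(g)/(3.7636*sin(g)^6 - 16.3348*sin(g)^5 + 1.3505*sin(g)^4 + 26.2592*sin(g)^3 + 37.9322*sin(g)^2 + 20.1716*sin(g) + 5.7121)
(5) = (-80*r^4 - 16*r^3 + 57*r^2 + 50*r - 2)/(100*r^4 + 20*r^3 - 59*r^2 - 6*r + 9)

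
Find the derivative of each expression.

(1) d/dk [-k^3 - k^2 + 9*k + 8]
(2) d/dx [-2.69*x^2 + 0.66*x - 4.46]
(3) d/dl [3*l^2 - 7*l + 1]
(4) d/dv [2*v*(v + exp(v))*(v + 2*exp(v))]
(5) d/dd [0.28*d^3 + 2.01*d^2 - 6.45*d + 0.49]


(1) = -3*k^2 - 2*k + 9
(2) = 0.66 - 5.38*x
(3) = 6*l - 7
(4) = 6*v^2*exp(v) + 6*v^2 + 8*v*exp(2*v) + 12*v*exp(v) + 4*exp(2*v)
(5) = 0.84*d^2 + 4.02*d - 6.45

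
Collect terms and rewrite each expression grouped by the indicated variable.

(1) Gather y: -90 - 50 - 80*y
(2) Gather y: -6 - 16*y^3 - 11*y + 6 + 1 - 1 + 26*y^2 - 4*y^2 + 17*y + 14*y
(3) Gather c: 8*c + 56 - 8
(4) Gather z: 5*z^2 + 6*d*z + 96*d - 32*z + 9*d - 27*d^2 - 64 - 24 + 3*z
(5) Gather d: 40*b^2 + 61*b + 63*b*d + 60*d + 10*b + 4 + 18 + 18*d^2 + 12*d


(1) = -80*y - 140
(2) = -16*y^3 + 22*y^2 + 20*y
(3) = 8*c + 48
(4) = -27*d^2 + 105*d + 5*z^2 + z*(6*d - 29) - 88
(5) = 40*b^2 + 71*b + 18*d^2 + d*(63*b + 72) + 22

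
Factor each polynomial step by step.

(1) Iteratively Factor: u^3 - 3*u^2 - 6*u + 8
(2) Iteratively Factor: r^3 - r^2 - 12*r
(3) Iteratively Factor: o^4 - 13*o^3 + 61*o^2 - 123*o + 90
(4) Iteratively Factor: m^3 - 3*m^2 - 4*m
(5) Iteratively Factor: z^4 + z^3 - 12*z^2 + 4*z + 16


(1) = (u + 2)*(u^2 - 5*u + 4) = (u - 1)*(u + 2)*(u - 4)
(2) = (r + 3)*(r^2 - 4*r) = r*(r + 3)*(r - 4)
(3) = (o - 5)*(o^3 - 8*o^2 + 21*o - 18) = (o - 5)*(o - 3)*(o^2 - 5*o + 6) = (o - 5)*(o - 3)^2*(o - 2)
(4) = (m)*(m^2 - 3*m - 4) = m*(m - 4)*(m + 1)
(5) = (z - 2)*(z^3 + 3*z^2 - 6*z - 8) = (z - 2)*(z + 1)*(z^2 + 2*z - 8) = (z - 2)*(z + 1)*(z + 4)*(z - 2)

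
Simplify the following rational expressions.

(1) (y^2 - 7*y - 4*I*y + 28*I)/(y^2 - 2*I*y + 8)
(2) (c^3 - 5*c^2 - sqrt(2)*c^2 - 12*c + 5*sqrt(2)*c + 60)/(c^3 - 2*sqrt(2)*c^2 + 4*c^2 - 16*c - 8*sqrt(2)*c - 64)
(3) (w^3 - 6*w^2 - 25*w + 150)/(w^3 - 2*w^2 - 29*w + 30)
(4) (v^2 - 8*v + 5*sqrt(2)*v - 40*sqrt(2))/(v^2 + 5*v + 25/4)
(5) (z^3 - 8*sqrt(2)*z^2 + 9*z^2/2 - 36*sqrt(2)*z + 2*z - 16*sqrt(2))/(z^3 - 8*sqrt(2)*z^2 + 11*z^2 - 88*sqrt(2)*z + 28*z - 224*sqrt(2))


(1) = (y - 7)/(y + 2*I)
(2) = (c^2 + c*(-5 - 3*sqrt(2)) + 15*sqrt(2))/(c^2 + c*(4 - 4*sqrt(2)) - 16*sqrt(2))
(3) = (w - 5)/(w - 1)
(4) = (4*v^2 + v*(-32 + 20*sqrt(2)) - 160*sqrt(2))/(4*v^2 + 20*v + 25)
(5) = (2*z + 1)/(2*z + 14)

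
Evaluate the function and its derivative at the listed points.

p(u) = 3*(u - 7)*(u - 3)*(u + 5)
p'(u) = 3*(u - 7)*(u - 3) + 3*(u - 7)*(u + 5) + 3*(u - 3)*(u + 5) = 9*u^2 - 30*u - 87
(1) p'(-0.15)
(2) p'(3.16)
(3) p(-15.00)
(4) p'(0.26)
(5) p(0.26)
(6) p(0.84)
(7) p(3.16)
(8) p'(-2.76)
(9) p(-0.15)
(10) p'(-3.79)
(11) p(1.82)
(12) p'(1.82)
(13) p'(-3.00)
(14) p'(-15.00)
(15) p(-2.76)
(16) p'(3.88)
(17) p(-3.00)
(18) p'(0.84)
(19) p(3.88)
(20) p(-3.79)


(1) = -82.30
(2) = -91.93
(3) = -11880.00
(4) = -94.19
(5) = 291.42
(6) = 233.11
(7) = -15.04
(8) = 64.36
(9) = 327.70
(10) = 155.98
(11) = 125.06
(12) = -111.79
(13) = 84.00
(14) = 2388.00
(15) = 377.78
(16) = -67.91
(17) = 360.00
(18) = -105.85
(19) = -73.14
(20) = 265.95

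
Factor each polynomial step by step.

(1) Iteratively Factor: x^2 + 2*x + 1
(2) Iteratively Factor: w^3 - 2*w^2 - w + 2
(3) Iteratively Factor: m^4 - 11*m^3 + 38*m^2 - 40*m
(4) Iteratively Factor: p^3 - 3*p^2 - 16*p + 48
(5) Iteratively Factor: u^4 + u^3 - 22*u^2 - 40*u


(1) = (x + 1)*(x + 1)
(2) = (w + 1)*(w^2 - 3*w + 2) = (w - 2)*(w + 1)*(w - 1)
(3) = (m - 2)*(m^3 - 9*m^2 + 20*m) = (m - 5)*(m - 2)*(m^2 - 4*m) = m*(m - 5)*(m - 2)*(m - 4)
(4) = (p + 4)*(p^2 - 7*p + 12) = (p - 4)*(p + 4)*(p - 3)
(5) = (u + 2)*(u^3 - u^2 - 20*u) = u*(u + 2)*(u^2 - u - 20) = u*(u - 5)*(u + 2)*(u + 4)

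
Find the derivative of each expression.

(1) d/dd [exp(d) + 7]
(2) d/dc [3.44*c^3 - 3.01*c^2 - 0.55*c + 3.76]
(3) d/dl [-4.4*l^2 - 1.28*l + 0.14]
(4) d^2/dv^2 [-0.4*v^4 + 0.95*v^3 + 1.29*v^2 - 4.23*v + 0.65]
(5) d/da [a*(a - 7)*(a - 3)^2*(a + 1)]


(1) = exp(d)
(2) = 10.32*c^2 - 6.02*c - 0.55
(3) = -8.8*l - 1.28
(4) = -4.8*v^2 + 5.7*v + 2.58
(5) = 5*a^4 - 48*a^3 + 114*a^2 - 24*a - 63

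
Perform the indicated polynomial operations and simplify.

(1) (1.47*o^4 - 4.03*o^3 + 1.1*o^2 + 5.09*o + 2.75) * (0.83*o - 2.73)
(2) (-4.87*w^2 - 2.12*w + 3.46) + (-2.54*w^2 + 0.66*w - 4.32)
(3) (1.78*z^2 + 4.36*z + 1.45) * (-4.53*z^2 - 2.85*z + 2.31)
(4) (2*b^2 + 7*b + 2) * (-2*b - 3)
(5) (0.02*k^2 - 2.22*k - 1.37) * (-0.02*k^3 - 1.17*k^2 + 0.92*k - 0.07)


(1) = 1.2201*o^5 - 7.358*o^4 + 11.9149*o^3 + 1.2217*o^2 - 11.6132*o - 7.5075
(2) = -7.41*w^2 - 1.46*w - 0.86
(3) = -8.0634*z^4 - 24.8238*z^3 - 14.8827*z^2 + 5.9391*z + 3.3495
(4) = -4*b^3 - 20*b^2 - 25*b - 6
(5) = -0.0004*k^5 + 0.021*k^4 + 2.6432*k^3 - 0.4409*k^2 - 1.105*k + 0.0959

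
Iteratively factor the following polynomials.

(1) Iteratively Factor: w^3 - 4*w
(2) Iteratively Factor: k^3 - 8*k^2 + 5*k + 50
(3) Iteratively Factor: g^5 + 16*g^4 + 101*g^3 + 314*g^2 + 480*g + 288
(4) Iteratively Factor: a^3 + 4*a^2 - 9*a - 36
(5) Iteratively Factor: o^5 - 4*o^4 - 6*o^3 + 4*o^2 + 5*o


(1) = (w + 2)*(w^2 - 2*w) = w*(w + 2)*(w - 2)
(2) = (k + 2)*(k^2 - 10*k + 25) = (k - 5)*(k + 2)*(k - 5)
(3) = (g + 2)*(g^4 + 14*g^3 + 73*g^2 + 168*g + 144) = (g + 2)*(g + 4)*(g^3 + 10*g^2 + 33*g + 36) = (g + 2)*(g + 3)*(g + 4)*(g^2 + 7*g + 12) = (g + 2)*(g + 3)^2*(g + 4)*(g + 4)
(4) = (a + 3)*(a^2 + a - 12) = (a + 3)*(a + 4)*(a - 3)
(5) = (o - 1)*(o^4 - 3*o^3 - 9*o^2 - 5*o) = (o - 5)*(o - 1)*(o^3 + 2*o^2 + o) = o*(o - 5)*(o - 1)*(o^2 + 2*o + 1) = o*(o - 5)*(o - 1)*(o + 1)*(o + 1)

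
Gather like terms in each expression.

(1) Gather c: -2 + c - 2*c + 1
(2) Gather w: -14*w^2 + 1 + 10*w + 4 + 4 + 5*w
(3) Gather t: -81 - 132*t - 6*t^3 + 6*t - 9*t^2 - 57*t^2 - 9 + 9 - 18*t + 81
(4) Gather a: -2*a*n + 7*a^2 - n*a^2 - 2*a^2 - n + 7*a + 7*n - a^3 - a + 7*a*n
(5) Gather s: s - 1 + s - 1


(1) = -c - 1
(2) = -14*w^2 + 15*w + 9
(3) = -6*t^3 - 66*t^2 - 144*t
(4) = -a^3 + a^2*(5 - n) + a*(5*n + 6) + 6*n
(5) = 2*s - 2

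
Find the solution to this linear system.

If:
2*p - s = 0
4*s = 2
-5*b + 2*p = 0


Then:
b = 1/10
p = 1/4
s = 1/2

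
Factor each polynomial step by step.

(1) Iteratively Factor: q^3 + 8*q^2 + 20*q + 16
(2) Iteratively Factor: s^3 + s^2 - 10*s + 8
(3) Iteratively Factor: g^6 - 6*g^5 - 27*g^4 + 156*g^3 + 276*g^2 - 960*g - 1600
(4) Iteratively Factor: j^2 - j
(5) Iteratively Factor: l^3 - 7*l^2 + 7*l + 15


(1) = (q + 2)*(q^2 + 6*q + 8) = (q + 2)*(q + 4)*(q + 2)
(2) = (s - 1)*(s^2 + 2*s - 8) = (s - 1)*(s + 4)*(s - 2)
(3) = (g + 2)*(g^5 - 8*g^4 - 11*g^3 + 178*g^2 - 80*g - 800) = (g - 5)*(g + 2)*(g^4 - 3*g^3 - 26*g^2 + 48*g + 160) = (g - 5)*(g + 2)^2*(g^3 - 5*g^2 - 16*g + 80) = (g - 5)^2*(g + 2)^2*(g^2 - 16) = (g - 5)^2*(g - 4)*(g + 2)^2*(g + 4)
(4) = (j - 1)*(j)
(5) = (l + 1)*(l^2 - 8*l + 15) = (l - 3)*(l + 1)*(l - 5)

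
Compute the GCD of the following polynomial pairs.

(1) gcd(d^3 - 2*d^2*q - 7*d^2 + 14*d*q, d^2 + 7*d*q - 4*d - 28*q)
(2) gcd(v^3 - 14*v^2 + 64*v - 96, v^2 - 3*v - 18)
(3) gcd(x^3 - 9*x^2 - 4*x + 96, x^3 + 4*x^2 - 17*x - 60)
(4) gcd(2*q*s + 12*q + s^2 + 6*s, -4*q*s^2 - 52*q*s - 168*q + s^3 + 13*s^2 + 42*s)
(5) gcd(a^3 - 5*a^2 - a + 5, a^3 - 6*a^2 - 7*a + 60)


(1) = gcd(d*(d - 7)*(d - 2*q), (d - 4)*(d + 7*q)) = 1
(2) = gcd((v - 6)*(v - 4)^2, (v - 6)*(v + 3)) = v - 6
(3) = gcd((x - 8)*(x - 4)*(x + 3), (x - 4)*(x + 3)*(x + 5)) = x^2 - x - 12
(4) = s + 6
(5) = a - 5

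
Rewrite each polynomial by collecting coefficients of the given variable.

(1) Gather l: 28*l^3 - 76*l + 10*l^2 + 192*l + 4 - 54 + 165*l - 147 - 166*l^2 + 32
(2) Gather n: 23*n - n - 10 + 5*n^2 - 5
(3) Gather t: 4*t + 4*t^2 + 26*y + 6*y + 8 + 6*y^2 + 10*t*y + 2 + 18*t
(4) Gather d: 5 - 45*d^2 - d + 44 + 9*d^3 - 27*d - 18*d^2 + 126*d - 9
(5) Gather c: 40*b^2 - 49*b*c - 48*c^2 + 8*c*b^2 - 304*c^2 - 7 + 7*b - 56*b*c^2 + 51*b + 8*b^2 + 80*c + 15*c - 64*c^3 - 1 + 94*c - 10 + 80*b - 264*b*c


(1) = 28*l^3 - 156*l^2 + 281*l - 165
(2) = 5*n^2 + 22*n - 15
(3) = 4*t^2 + t*(10*y + 22) + 6*y^2 + 32*y + 10
(4) = 9*d^3 - 63*d^2 + 98*d + 40
(5) = 48*b^2 + 138*b - 64*c^3 + c^2*(-56*b - 352) + c*(8*b^2 - 313*b + 189) - 18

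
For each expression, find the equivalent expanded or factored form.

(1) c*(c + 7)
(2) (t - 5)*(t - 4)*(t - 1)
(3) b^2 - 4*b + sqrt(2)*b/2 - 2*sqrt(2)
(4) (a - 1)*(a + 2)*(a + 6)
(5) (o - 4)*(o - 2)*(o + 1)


(1) = c^2 + 7*c
(2) = t^3 - 10*t^2 + 29*t - 20
(3) = (b - 4)*(b + sqrt(2)/2)
(4) = a^3 + 7*a^2 + 4*a - 12
(5) = o^3 - 5*o^2 + 2*o + 8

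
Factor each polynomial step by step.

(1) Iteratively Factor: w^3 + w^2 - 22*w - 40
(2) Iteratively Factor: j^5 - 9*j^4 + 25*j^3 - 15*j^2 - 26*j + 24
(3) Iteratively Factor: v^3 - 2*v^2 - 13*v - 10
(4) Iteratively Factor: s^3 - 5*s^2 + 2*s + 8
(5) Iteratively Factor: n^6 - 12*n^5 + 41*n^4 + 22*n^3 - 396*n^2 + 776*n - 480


(1) = (w - 5)*(w^2 + 6*w + 8) = (w - 5)*(w + 2)*(w + 4)
(2) = (j - 3)*(j^4 - 6*j^3 + 7*j^2 + 6*j - 8) = (j - 3)*(j - 1)*(j^3 - 5*j^2 + 2*j + 8) = (j - 3)*(j - 1)*(j + 1)*(j^2 - 6*j + 8) = (j - 3)*(j - 2)*(j - 1)*(j + 1)*(j - 4)
(3) = (v - 5)*(v^2 + 3*v + 2) = (v - 5)*(v + 1)*(v + 2)
(4) = (s - 4)*(s^2 - s - 2) = (s - 4)*(s - 2)*(s + 1)
(5) = (n - 2)*(n^5 - 10*n^4 + 21*n^3 + 64*n^2 - 268*n + 240) = (n - 2)*(n + 3)*(n^4 - 13*n^3 + 60*n^2 - 116*n + 80) = (n - 4)*(n - 2)*(n + 3)*(n^3 - 9*n^2 + 24*n - 20) = (n - 4)*(n - 2)^2*(n + 3)*(n^2 - 7*n + 10) = (n - 5)*(n - 4)*(n - 2)^2*(n + 3)*(n - 2)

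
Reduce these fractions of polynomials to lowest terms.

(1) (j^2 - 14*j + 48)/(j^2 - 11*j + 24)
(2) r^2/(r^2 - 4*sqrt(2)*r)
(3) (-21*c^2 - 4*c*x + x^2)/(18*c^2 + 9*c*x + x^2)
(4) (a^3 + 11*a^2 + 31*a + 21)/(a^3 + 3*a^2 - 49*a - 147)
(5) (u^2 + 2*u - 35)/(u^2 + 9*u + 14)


(1) = (j - 6)/(j - 3)
(2) = r/(r - 4*sqrt(2))
(3) = (-7*c + x)/(6*c + x)
(4) = (a + 1)/(a - 7)
(5) = (u - 5)/(u + 2)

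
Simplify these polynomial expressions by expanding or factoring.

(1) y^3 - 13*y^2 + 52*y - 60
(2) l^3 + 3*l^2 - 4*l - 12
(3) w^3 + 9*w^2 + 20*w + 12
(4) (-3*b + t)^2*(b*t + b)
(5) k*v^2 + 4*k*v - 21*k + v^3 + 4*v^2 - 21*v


(1) = (y - 6)*(y - 5)*(y - 2)
(2) = (l - 2)*(l + 2)*(l + 3)
(3) = (w + 1)*(w + 2)*(w + 6)
(4) = 9*b^3*t + 9*b^3 - 6*b^2*t^2 - 6*b^2*t + b*t^3 + b*t^2
(5) = (k + v)*(v - 3)*(v + 7)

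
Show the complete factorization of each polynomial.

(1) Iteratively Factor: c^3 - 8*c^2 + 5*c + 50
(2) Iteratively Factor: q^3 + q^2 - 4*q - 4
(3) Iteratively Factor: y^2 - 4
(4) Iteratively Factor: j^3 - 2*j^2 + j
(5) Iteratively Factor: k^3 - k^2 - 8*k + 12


(1) = (c - 5)*(c^2 - 3*c - 10) = (c - 5)*(c + 2)*(c - 5)
(2) = (q + 2)*(q^2 - q - 2) = (q + 1)*(q + 2)*(q - 2)
(3) = (y + 2)*(y - 2)
(4) = (j - 1)*(j^2 - j) = (j - 1)^2*(j)
(5) = (k + 3)*(k^2 - 4*k + 4) = (k - 2)*(k + 3)*(k - 2)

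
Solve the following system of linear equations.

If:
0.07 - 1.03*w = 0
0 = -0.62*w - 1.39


Then:
No Solution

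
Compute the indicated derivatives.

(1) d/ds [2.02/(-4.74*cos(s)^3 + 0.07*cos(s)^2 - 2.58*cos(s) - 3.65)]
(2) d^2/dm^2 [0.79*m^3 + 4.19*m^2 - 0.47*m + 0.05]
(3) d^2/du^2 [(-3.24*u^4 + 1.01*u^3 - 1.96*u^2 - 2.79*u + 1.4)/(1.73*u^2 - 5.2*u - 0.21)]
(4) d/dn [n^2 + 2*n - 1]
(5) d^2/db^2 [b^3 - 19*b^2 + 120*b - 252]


(1) = (-28.7244*cos(s)^2 + 0.2828*cos(s) - 5.2116)*sin(s)/(4.74*cos(s)^3 - 0.07*cos(s)^2 + 2.58*cos(s) + 3.65)^2
(2) = 4.74*m + 8.38
(3) = (-19.393992*u^6 + 174.88224*u^5 - 518.595048*u^4 - 53.219316*u^3 + 25.770864*u^2 - 81.380796*u + 82.649728)/(5.177717*u^6 - 46.68924*u^5 + 138.452073*u^4 - 129.27304*u^3 - 16.806321*u^2 - 0.68796*u - 0.009261)
(4) = 2*n + 2
(5) = 6*b - 38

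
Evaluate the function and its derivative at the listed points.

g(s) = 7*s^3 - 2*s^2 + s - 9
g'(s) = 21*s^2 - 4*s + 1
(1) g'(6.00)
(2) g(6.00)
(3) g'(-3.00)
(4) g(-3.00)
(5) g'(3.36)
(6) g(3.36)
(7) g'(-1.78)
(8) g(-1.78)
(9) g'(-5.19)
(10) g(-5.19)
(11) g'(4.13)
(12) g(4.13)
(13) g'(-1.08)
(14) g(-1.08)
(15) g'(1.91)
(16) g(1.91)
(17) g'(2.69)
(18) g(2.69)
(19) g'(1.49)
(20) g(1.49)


(1) = 733.00
(2) = 1437.00
(3) = 202.00
(4) = -219.00
(5) = 224.64
(6) = 237.31
(7) = 74.66
(8) = -56.60
(9) = 587.42
(10) = -1046.65
(11) = 342.67
(12) = 454.13
(13) = 29.81
(14) = -21.23
(15) = 69.97
(16) = 34.39
(17) = 142.20
(18) = 115.47
(19) = 41.66
(20) = 11.21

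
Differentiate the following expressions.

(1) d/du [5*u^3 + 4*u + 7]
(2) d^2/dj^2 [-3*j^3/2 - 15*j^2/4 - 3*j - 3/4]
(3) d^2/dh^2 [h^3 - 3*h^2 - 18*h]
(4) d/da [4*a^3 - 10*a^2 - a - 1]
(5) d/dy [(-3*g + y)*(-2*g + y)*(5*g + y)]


(1) = 15*u^2 + 4
(2) = -9*j - 15/2
(3) = 6*h - 6
(4) = 12*a^2 - 20*a - 1
(5) = -19*g^2 + 3*y^2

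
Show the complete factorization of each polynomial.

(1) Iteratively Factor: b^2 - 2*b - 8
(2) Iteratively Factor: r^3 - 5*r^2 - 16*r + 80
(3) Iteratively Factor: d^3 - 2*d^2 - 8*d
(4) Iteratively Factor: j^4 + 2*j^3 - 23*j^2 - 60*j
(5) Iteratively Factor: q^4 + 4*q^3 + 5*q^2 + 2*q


(1) = (b - 4)*(b + 2)
(2) = (r - 5)*(r^2 - 16) = (r - 5)*(r + 4)*(r - 4)
(3) = (d - 4)*(d^2 + 2*d) = d*(d - 4)*(d + 2)
(4) = (j - 5)*(j^3 + 7*j^2 + 12*j) = (j - 5)*(j + 3)*(j^2 + 4*j) = j*(j - 5)*(j + 3)*(j + 4)
(5) = (q + 1)*(q^3 + 3*q^2 + 2*q) = (q + 1)^2*(q^2 + 2*q) = (q + 1)^2*(q + 2)*(q)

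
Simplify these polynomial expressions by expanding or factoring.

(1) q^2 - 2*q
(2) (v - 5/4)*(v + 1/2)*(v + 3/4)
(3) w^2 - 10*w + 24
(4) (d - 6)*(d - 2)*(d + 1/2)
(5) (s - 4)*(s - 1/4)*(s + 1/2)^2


(1) = q*(q - 2)
(2) = v^3 - 19*v/16 - 15/32
(3) = (w - 6)*(w - 4)
(4) = d^3 - 15*d^2/2 + 8*d + 6
(5) = s^4 - 13*s^3/4 - 3*s^2 - s/16 + 1/4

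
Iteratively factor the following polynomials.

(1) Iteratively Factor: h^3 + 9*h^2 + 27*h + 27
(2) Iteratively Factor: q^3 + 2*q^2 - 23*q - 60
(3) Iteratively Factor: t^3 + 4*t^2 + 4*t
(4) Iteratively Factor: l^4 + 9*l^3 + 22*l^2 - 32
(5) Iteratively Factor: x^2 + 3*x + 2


(1) = (h + 3)*(h^2 + 6*h + 9) = (h + 3)^2*(h + 3)
(2) = (q + 3)*(q^2 - q - 20) = (q - 5)*(q + 3)*(q + 4)
(3) = (t)*(t^2 + 4*t + 4) = t*(t + 2)*(t + 2)
(4) = (l + 4)*(l^3 + 5*l^2 + 2*l - 8) = (l - 1)*(l + 4)*(l^2 + 6*l + 8) = (l - 1)*(l + 4)^2*(l + 2)
(5) = (x + 1)*(x + 2)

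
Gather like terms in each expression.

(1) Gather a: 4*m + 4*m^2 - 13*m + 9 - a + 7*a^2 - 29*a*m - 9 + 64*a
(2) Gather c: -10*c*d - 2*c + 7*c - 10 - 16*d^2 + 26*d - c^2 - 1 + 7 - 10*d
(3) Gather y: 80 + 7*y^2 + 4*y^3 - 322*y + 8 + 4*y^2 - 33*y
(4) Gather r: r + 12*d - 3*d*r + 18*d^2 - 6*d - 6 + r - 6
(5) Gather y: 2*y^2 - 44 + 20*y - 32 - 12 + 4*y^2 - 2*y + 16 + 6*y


(1) = 7*a^2 + a*(63 - 29*m) + 4*m^2 - 9*m
(2) = -c^2 + c*(5 - 10*d) - 16*d^2 + 16*d - 4
(3) = 4*y^3 + 11*y^2 - 355*y + 88
(4) = 18*d^2 + 6*d + r*(2 - 3*d) - 12
(5) = 6*y^2 + 24*y - 72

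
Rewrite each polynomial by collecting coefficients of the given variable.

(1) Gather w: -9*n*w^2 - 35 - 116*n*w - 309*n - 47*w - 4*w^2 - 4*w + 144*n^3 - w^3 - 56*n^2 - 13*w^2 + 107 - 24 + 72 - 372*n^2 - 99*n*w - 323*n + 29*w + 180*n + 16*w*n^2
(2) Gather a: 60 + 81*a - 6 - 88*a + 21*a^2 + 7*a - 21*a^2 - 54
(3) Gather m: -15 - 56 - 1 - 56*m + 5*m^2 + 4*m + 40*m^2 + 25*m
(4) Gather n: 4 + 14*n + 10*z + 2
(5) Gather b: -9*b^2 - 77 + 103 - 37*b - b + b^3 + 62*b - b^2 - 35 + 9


(1) = 144*n^3 - 428*n^2 - 452*n - w^3 + w^2*(-9*n - 17) + w*(16*n^2 - 215*n - 22) + 120
(2) = 0
(3) = 45*m^2 - 27*m - 72
(4) = 14*n + 10*z + 6
(5) = b^3 - 10*b^2 + 24*b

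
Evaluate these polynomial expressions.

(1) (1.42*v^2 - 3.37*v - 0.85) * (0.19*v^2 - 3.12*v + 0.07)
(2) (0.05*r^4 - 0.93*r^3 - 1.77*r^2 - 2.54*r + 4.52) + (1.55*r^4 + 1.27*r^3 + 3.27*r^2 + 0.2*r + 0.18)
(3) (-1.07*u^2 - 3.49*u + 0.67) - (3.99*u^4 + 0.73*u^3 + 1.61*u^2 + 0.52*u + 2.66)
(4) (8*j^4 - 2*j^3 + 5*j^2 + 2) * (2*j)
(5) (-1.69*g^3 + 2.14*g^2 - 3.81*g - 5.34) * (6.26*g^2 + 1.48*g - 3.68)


(1) = 0.2698*v^4 - 5.0707*v^3 + 10.4523*v^2 + 2.4161*v - 0.0595
(2) = 1.6*r^4 + 0.34*r^3 + 1.5*r^2 - 2.34*r + 4.7
(3) = -3.99*u^4 - 0.73*u^3 - 2.68*u^2 - 4.01*u - 1.99
(4) = 16*j^5 - 4*j^4 + 10*j^3 + 4*j
(5) = -10.5794*g^5 + 10.8952*g^4 - 14.4642*g^3 - 46.9424*g^2 + 6.1176*g + 19.6512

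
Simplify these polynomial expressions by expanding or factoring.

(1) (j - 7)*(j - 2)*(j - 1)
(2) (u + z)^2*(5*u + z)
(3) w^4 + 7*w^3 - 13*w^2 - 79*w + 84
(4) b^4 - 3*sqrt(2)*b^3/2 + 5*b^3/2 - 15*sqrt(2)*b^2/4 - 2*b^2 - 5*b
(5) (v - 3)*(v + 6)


(1) = j^3 - 10*j^2 + 23*j - 14
(2) = 5*u^3 + 11*u^2*z + 7*u*z^2 + z^3
(3) = (w - 3)*(w - 1)*(w + 4)*(w + 7)
(4) = b*(b + 5/2)*(b - 2*sqrt(2))*(b + sqrt(2)/2)
(5) = v^2 + 3*v - 18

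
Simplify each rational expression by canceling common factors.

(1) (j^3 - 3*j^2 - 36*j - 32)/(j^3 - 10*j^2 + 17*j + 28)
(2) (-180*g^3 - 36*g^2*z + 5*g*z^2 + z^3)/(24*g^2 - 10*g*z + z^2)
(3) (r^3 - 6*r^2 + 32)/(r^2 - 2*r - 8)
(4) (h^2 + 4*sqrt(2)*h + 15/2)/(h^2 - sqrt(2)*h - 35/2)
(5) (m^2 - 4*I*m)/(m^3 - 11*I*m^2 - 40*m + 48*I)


(1) = (j^2 - 4*j - 32)/(j^2 - 11*j + 28)
(2) = (30*g^2 + 11*g*z + z^2)/(-4*g + z)
(3) = r - 4
(4) = (4*h + 6*sqrt(2))/(4*h - 14*sqrt(2))
(5) = m/(m^2 - 7*I*m - 12)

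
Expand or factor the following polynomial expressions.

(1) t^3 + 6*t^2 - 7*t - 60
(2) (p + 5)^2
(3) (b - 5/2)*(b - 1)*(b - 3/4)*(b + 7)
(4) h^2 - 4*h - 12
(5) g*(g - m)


(1) = (t - 3)*(t + 4)*(t + 5)
(2) = p^2 + 10*p + 25
(3) = b^4 + 11*b^3/4 - 197*b^2/8 + 34*b - 105/8
(4) = (h - 6)*(h + 2)
(5) = g^2 - g*m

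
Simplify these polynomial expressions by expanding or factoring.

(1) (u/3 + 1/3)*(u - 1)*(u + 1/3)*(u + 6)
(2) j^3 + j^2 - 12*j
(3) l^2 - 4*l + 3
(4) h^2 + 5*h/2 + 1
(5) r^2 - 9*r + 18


(1) = u^4/3 + 19*u^3/9 + u^2/3 - 19*u/9 - 2/3
(2) = j*(j - 3)*(j + 4)
(3) = (l - 3)*(l - 1)
(4) = (h + 1/2)*(h + 2)
(5) = (r - 6)*(r - 3)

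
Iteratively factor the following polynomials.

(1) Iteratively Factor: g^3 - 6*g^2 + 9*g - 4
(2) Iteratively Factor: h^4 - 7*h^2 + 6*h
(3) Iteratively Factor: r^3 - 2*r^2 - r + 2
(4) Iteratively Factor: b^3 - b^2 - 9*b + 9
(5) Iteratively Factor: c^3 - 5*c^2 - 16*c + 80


(1) = (g - 1)*(g^2 - 5*g + 4) = (g - 1)^2*(g - 4)
(2) = (h + 3)*(h^3 - 3*h^2 + 2*h) = h*(h + 3)*(h^2 - 3*h + 2) = h*(h - 2)*(h + 3)*(h - 1)
(3) = (r - 1)*(r^2 - r - 2) = (r - 1)*(r + 1)*(r - 2)
(4) = (b - 1)*(b^2 - 9) = (b - 3)*(b - 1)*(b + 3)
(5) = (c - 5)*(c^2 - 16) = (c - 5)*(c - 4)*(c + 4)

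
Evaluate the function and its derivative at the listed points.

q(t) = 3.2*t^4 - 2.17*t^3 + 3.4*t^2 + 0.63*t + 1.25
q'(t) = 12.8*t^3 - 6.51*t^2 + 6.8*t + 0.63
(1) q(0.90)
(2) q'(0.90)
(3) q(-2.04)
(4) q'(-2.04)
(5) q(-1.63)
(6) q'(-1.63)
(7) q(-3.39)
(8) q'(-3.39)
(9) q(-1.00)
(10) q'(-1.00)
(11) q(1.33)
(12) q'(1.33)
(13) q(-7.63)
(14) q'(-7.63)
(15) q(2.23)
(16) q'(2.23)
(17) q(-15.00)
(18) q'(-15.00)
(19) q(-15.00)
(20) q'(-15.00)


(1) = 5.09
(2) = 10.81
(3) = 87.96
(4) = -149.00
(5) = 41.24
(6) = -83.18
(7) = 545.35
(8) = -595.90
(9) = 9.39
(10) = -25.48
(11) = 13.01
(12) = 28.27
(13) = 12003.75
(14) = -6115.94
(15) = 74.63
(16) = 125.37
(17) = 170080.55
(18) = -44766.12
(19) = 170080.55
(20) = -44766.12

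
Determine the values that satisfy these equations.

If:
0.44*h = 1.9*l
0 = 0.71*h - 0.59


Then:
h = 0.83
l = 0.19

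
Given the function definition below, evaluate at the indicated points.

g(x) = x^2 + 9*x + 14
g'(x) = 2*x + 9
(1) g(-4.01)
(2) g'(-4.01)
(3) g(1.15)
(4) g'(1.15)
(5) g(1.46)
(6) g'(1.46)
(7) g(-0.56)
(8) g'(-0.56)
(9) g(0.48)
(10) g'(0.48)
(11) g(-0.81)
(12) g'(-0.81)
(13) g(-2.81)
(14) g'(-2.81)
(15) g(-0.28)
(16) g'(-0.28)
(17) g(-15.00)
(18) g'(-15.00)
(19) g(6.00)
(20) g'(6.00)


(1) = -6.01
(2) = 0.98
(3) = 25.67
(4) = 11.30
(5) = 29.27
(6) = 11.92
(7) = 9.27
(8) = 7.88
(9) = 18.55
(10) = 9.96
(11) = 7.37
(12) = 7.38
(13) = -3.39
(14) = 3.38
(15) = 11.56
(16) = 8.44
(17) = 104.00
(18) = -21.00
(19) = 104.00
(20) = 21.00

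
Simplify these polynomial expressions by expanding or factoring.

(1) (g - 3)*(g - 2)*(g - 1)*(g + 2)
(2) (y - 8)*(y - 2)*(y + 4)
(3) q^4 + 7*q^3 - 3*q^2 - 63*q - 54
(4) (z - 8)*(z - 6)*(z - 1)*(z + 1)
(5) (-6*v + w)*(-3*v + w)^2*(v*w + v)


(1) = g^4 - 4*g^3 - g^2 + 16*g - 12
(2) = y^3 - 6*y^2 - 24*y + 64
(3) = (q - 3)*(q + 1)*(q + 3)*(q + 6)
(4) = z^4 - 14*z^3 + 47*z^2 + 14*z - 48
(5) = -54*v^4*w - 54*v^4 + 45*v^3*w^2 + 45*v^3*w - 12*v^2*w^3 - 12*v^2*w^2 + v*w^4 + v*w^3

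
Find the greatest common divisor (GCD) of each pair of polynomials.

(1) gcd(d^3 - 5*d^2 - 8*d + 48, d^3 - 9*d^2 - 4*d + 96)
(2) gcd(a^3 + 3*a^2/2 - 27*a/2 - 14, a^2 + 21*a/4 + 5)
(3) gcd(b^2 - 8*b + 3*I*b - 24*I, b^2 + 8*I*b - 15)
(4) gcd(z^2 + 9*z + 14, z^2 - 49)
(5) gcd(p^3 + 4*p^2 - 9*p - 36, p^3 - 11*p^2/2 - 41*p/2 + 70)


(1) = gcd((d - 4)^2*(d + 3), (d - 8)*(d - 4)*(d + 3)) = d^2 - d - 12
(2) = gcd((a - 7/2)*(a + 1)*(a + 4), (a + 5/4)*(a + 4)) = a + 4
(3) = b + 3*I
(4) = gcd((z + 2)*(z + 7), (z - 7)*(z + 7)) = z + 7
(5) = p + 4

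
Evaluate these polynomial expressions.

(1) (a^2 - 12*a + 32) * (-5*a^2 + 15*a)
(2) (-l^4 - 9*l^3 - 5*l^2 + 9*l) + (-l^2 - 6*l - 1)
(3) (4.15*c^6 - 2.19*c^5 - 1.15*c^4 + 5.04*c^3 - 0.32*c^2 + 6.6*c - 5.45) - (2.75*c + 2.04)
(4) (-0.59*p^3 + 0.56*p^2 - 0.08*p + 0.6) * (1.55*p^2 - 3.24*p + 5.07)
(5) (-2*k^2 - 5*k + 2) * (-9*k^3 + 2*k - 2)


(1) = -5*a^4 + 75*a^3 - 340*a^2 + 480*a
(2) = -l^4 - 9*l^3 - 6*l^2 + 3*l - 1
(3) = 4.15*c^6 - 2.19*c^5 - 1.15*c^4 + 5.04*c^3 - 0.32*c^2 + 3.85*c - 7.49
(4) = -0.9145*p^5 + 2.7796*p^4 - 4.9297*p^3 + 4.0284*p^2 - 2.3496*p + 3.042
(5) = 18*k^5 + 45*k^4 - 22*k^3 - 6*k^2 + 14*k - 4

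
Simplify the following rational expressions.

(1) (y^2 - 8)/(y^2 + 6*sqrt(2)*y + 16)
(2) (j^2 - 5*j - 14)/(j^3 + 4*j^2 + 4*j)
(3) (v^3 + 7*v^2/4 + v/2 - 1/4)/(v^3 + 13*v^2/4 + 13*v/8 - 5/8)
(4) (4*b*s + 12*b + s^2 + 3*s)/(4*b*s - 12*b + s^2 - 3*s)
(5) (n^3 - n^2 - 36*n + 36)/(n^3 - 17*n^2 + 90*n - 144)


(1) = (y - 2*sqrt(2))/(y + 4*sqrt(2))
(2) = (j - 7)/(j^2 + 2*j)
(3) = (2*v + 2)/(2*v + 5)
(4) = (s + 3)/(s - 3)
(5) = (n^2 + 5*n - 6)/(n^2 - 11*n + 24)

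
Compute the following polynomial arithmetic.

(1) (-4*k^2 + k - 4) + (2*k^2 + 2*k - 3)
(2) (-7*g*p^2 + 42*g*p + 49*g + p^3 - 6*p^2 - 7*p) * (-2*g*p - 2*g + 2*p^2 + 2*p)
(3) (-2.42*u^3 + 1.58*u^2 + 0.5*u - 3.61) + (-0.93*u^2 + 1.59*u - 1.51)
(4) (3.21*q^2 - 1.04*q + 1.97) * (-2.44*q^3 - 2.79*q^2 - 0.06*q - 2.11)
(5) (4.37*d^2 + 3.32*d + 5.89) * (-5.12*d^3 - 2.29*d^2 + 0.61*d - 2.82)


(1) = -2*k^2 + 3*k - 7
(2) = 14*g^2*p^3 - 70*g^2*p^2 - 182*g^2*p - 98*g^2 - 16*g*p^4 + 80*g*p^3 + 208*g*p^2 + 112*g*p + 2*p^5 - 10*p^4 - 26*p^3 - 14*p^2
(3) = -2.42*u^3 + 0.65*u^2 + 2.09*u - 5.12
(4) = -7.8324*q^5 - 6.4183*q^4 - 2.0978*q^3 - 12.207*q^2 + 2.0762*q - 4.1567
(5) = -22.3744*d^5 - 27.0057*d^4 - 35.0939*d^3 - 23.7863*d^2 - 5.7695*d - 16.6098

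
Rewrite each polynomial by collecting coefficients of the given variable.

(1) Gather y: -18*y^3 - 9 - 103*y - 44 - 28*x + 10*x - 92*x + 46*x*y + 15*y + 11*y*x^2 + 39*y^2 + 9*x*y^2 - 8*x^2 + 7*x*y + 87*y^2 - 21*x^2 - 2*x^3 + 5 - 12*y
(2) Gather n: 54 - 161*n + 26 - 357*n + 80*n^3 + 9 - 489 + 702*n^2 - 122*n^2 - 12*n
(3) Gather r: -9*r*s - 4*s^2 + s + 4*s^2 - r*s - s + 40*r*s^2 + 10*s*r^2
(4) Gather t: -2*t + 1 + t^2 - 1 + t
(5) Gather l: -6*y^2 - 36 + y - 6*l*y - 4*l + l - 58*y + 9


(1) = -2*x^3 - 29*x^2 - 110*x - 18*y^3 + y^2*(9*x + 126) + y*(11*x^2 + 53*x - 100) - 48
(2) = 80*n^3 + 580*n^2 - 530*n - 400
(3) = 10*r^2*s + r*(40*s^2 - 10*s)
(4) = t^2 - t
(5) = l*(-6*y - 3) - 6*y^2 - 57*y - 27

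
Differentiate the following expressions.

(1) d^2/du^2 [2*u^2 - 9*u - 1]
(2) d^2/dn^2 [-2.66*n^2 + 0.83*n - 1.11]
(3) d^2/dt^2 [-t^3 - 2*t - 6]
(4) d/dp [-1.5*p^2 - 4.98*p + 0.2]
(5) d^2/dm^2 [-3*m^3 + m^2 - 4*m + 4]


(1) = 4
(2) = -5.32000000000000
(3) = -6*t
(4) = -3.0*p - 4.98
(5) = 2 - 18*m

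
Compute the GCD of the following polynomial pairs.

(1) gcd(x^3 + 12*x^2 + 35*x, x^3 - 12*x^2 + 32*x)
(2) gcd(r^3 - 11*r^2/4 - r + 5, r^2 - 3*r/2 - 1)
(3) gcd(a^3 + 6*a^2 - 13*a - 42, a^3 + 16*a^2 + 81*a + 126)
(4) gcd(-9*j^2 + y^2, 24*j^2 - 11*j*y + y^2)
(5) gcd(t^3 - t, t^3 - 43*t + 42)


(1) = x
(2) = r - 2
(3) = a + 7
(4) = gcd((-3*j + y)*(3*j + y), (-8*j + y)*(-3*j + y)) = -3*j + y
(5) = gcd(t*(t - 1)*(t + 1), (t - 6)*(t - 1)*(t + 7)) = t - 1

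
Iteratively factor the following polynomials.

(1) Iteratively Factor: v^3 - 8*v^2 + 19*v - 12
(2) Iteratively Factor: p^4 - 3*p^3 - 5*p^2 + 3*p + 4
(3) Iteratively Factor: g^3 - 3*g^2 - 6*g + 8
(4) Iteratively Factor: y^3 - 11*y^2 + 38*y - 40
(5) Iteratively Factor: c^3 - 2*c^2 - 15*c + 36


(1) = (v - 3)*(v^2 - 5*v + 4) = (v - 3)*(v - 1)*(v - 4)
(2) = (p + 1)*(p^3 - 4*p^2 - p + 4) = (p - 4)*(p + 1)*(p^2 - 1) = (p - 4)*(p + 1)^2*(p - 1)
(3) = (g - 4)*(g^2 + g - 2) = (g - 4)*(g + 2)*(g - 1)
(4) = (y - 5)*(y^2 - 6*y + 8) = (y - 5)*(y - 2)*(y - 4)
(5) = (c - 3)*(c^2 + c - 12) = (c - 3)*(c + 4)*(c - 3)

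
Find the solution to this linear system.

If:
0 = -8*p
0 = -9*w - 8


Then:
p = 0
w = -8/9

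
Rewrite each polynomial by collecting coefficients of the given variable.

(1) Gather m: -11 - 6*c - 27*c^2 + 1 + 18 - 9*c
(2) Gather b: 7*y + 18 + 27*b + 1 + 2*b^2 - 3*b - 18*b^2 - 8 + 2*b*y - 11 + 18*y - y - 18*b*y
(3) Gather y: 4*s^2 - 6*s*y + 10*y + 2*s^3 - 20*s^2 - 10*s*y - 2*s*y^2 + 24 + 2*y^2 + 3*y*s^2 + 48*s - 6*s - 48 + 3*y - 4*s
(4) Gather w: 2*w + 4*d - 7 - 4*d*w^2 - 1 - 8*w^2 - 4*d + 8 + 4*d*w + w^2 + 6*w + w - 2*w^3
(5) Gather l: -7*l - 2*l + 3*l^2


(1) = -27*c^2 - 15*c + 8
(2) = -16*b^2 + b*(24 - 16*y) + 24*y
(3) = 2*s^3 - 16*s^2 + 38*s + y^2*(2 - 2*s) + y*(3*s^2 - 16*s + 13) - 24
(4) = -2*w^3 + w^2*(-4*d - 7) + w*(4*d + 9)
(5) = 3*l^2 - 9*l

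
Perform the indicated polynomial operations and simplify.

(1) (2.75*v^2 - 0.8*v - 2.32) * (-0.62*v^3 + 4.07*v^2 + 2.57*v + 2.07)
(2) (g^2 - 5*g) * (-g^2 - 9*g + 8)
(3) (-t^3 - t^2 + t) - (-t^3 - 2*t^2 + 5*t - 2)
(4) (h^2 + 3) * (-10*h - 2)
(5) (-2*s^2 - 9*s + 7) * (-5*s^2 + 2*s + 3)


(1) = -1.705*v^5 + 11.6885*v^4 + 5.2499*v^3 - 5.8059*v^2 - 7.6184*v - 4.8024
(2) = -g^4 - 4*g^3 + 53*g^2 - 40*g
(3) = t^2 - 4*t + 2
(4) = -10*h^3 - 2*h^2 - 30*h - 6
(5) = 10*s^4 + 41*s^3 - 59*s^2 - 13*s + 21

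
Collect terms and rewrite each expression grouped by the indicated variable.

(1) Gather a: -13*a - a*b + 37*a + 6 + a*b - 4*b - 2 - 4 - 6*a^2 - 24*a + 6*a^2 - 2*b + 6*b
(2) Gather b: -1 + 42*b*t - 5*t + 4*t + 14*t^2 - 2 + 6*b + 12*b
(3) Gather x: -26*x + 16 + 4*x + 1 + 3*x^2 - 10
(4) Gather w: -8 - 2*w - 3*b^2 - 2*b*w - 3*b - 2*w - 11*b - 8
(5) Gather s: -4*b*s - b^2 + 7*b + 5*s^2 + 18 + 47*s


(1) = 0
(2) = b*(42*t + 18) + 14*t^2 - t - 3
(3) = 3*x^2 - 22*x + 7
(4) = -3*b^2 - 14*b + w*(-2*b - 4) - 16
(5) = -b^2 + 7*b + 5*s^2 + s*(47 - 4*b) + 18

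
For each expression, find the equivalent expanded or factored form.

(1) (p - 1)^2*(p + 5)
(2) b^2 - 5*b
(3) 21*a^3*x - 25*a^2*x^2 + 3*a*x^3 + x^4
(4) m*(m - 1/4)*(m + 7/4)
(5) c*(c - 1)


(1) = p^3 + 3*p^2 - 9*p + 5
(2) = b*(b - 5)
(3) = x*(-3*a + x)*(-a + x)*(7*a + x)
(4) = m^3 + 3*m^2/2 - 7*m/16
(5) = c^2 - c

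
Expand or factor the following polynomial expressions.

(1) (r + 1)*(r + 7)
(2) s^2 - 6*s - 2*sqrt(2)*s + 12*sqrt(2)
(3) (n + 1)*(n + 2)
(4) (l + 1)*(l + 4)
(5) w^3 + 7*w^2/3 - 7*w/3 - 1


(1) = r^2 + 8*r + 7
(2) = (s - 6)*(s - 2*sqrt(2))
(3) = n^2 + 3*n + 2
(4) = l^2 + 5*l + 4
(5) = (w - 1)*(w + 1/3)*(w + 3)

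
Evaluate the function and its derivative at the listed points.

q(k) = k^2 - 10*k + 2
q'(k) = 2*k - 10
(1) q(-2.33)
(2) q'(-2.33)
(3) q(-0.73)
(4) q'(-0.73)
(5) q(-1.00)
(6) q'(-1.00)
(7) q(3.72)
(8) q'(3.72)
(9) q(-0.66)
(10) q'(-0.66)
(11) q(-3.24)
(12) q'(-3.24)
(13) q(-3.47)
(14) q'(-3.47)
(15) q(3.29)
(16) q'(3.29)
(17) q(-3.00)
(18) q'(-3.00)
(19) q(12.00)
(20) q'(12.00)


(1) = 30.73
(2) = -14.66
(3) = 9.83
(4) = -11.46
(5) = 13.00
(6) = -12.00
(7) = -21.36
(8) = -2.56
(9) = 9.04
(10) = -11.32
(11) = 44.90
(12) = -16.48
(13) = 48.74
(14) = -16.94
(15) = -20.08
(16) = -3.42
(17) = 41.00
(18) = -16.00
(19) = 26.00
(20) = 14.00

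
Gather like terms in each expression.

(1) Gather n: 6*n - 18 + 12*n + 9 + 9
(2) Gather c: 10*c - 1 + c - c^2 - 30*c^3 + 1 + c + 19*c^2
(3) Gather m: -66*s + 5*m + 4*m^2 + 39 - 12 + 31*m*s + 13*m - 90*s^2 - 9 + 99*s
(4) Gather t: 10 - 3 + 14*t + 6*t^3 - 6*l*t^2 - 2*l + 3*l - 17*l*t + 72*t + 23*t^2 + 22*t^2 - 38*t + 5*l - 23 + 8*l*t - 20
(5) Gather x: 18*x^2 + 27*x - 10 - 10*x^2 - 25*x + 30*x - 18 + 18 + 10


(1) = 18*n
(2) = -30*c^3 + 18*c^2 + 12*c
(3) = 4*m^2 + m*(31*s + 18) - 90*s^2 + 33*s + 18
(4) = 6*l + 6*t^3 + t^2*(45 - 6*l) + t*(48 - 9*l) - 36
(5) = 8*x^2 + 32*x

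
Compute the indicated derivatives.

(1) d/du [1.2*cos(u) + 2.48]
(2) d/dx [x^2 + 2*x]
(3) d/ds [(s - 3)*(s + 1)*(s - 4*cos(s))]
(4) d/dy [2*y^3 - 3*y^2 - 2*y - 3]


(1) = -1.2*sin(u)
(2) = 2*x + 2
(3) = (s - 3)*(s + 1)*(4*sin(s) + 1) + (s - 3)*(s - 4*cos(s)) + (s + 1)*(s - 4*cos(s))
(4) = 6*y^2 - 6*y - 2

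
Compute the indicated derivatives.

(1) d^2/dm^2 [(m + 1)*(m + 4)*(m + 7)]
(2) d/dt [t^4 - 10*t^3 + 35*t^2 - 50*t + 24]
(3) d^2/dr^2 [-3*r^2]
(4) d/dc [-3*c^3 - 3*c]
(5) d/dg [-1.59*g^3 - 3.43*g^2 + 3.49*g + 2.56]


(1) = 6*m + 24
(2) = 4*t^3 - 30*t^2 + 70*t - 50
(3) = -6
(4) = -9*c^2 - 3
(5) = -4.77*g^2 - 6.86*g + 3.49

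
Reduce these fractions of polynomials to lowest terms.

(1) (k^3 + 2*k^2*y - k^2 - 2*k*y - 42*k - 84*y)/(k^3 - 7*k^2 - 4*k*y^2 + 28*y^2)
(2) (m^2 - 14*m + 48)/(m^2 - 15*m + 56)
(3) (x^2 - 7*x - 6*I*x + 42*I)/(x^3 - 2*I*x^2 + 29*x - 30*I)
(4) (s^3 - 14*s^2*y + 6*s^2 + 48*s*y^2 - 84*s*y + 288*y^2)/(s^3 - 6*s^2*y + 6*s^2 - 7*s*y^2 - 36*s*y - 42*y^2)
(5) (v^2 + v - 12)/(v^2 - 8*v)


(1) = (-k - 6)/(-k + 2*y)
(2) = (m - 6)/(m - 7)
(3) = (x - 7)/(x^2 + 4*I*x + 5)
(4) = (-s^2 + 14*s*y - 48*y^2)/(-s^2 + 6*s*y + 7*y^2)
(5) = (v^2 + v - 12)/(v^2 - 8*v)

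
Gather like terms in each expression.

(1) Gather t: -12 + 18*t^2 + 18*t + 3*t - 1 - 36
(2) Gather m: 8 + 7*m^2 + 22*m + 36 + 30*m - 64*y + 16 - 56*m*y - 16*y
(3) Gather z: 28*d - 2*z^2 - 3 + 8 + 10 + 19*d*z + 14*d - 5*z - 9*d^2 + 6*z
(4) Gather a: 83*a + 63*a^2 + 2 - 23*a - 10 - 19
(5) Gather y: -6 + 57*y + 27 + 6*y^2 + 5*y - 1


(1) = 18*t^2 + 21*t - 49
(2) = 7*m^2 + m*(52 - 56*y) - 80*y + 60
(3) = -9*d^2 + 42*d - 2*z^2 + z*(19*d + 1) + 15
(4) = 63*a^2 + 60*a - 27
(5) = 6*y^2 + 62*y + 20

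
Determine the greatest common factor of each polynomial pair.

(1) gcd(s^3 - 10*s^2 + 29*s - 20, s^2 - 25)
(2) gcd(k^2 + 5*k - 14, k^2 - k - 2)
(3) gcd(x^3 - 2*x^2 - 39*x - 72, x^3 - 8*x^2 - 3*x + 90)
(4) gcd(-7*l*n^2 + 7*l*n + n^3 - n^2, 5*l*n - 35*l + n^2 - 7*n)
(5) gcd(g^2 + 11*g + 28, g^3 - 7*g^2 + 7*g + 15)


(1) = s - 5
(2) = k - 2
(3) = x + 3
(4) = 1
(5) = gcd((g + 4)*(g + 7), (g - 5)*(g - 3)*(g + 1)) = 1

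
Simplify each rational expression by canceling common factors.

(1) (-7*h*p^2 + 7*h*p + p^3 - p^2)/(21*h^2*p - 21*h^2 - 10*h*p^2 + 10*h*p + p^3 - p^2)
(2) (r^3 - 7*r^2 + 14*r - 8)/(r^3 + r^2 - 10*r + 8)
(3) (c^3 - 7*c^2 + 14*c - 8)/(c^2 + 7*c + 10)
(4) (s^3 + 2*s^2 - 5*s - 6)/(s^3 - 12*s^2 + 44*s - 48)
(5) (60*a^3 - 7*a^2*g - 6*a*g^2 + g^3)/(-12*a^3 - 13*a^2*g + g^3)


(1) = p/(-3*h + p)
(2) = (r - 4)/(r + 4)
(3) = (c^3 - 7*c^2 + 14*c - 8)/(c^2 + 7*c + 10)
(4) = (s^2 + 4*s + 3)/(s^2 - 10*s + 24)
(5) = (-5*a + g)/(a + g)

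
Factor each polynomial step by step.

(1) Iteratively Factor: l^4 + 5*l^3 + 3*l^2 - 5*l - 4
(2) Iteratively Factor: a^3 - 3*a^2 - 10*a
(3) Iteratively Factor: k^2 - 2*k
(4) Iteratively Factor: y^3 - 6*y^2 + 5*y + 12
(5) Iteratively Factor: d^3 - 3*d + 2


(1) = (l + 1)*(l^3 + 4*l^2 - l - 4) = (l + 1)*(l + 4)*(l^2 - 1) = (l - 1)*(l + 1)*(l + 4)*(l + 1)
(2) = (a - 5)*(a^2 + 2*a) = a*(a - 5)*(a + 2)
(3) = (k - 2)*(k)
(4) = (y - 3)*(y^2 - 3*y - 4) = (y - 3)*(y + 1)*(y - 4)
(5) = (d + 2)*(d^2 - 2*d + 1) = (d - 1)*(d + 2)*(d - 1)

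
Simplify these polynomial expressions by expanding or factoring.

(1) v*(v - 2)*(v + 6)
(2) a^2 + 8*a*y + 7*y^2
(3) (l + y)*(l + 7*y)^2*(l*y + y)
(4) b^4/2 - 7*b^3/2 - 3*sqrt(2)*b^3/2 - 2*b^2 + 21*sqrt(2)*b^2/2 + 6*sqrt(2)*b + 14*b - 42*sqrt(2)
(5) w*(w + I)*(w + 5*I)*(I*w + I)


(1) = v^3 + 4*v^2 - 12*v
(2) = (a + y)*(a + 7*y)
(3) = l^4*y + 15*l^3*y^2 + l^3*y + 63*l^2*y^3 + 15*l^2*y^2 + 49*l*y^4 + 63*l*y^3 + 49*y^4
(4) = (b/2 + 1)*(b - 7)*(b - 2)*(b - 3*sqrt(2))
(5) = I*w^4 - 6*w^3 + I*w^3 - 6*w^2 - 5*I*w^2 - 5*I*w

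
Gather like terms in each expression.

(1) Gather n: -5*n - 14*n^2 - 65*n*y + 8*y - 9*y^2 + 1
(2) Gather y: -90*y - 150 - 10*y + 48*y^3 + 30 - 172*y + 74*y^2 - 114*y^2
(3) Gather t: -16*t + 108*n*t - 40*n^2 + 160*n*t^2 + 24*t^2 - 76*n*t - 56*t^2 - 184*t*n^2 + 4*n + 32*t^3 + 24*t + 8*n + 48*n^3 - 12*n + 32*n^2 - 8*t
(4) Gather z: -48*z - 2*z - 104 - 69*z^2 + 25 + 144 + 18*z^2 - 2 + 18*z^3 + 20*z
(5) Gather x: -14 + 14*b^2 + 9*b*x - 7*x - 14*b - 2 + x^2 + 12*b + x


(1) = -14*n^2 + n*(-65*y - 5) - 9*y^2 + 8*y + 1
(2) = 48*y^3 - 40*y^2 - 272*y - 120
(3) = 48*n^3 - 8*n^2 + 32*t^3 + t^2*(160*n - 32) + t*(-184*n^2 + 32*n)
(4) = 18*z^3 - 51*z^2 - 30*z + 63
(5) = 14*b^2 - 2*b + x^2 + x*(9*b - 6) - 16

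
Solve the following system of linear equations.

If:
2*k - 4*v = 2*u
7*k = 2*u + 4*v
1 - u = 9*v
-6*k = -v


Then:
No Solution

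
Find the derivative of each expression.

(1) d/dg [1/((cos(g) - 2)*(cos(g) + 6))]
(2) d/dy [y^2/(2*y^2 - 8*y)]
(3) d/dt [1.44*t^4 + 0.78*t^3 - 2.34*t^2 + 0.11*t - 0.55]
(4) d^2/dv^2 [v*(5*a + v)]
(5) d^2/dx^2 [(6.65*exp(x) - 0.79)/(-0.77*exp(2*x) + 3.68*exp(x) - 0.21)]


(1) = 2*(cos(g) + 2)*sin(g)/((cos(g) - 2)^2*(cos(g) + 6)^2)
(2) = -2/(y - 4)^2
(3) = 5.76*t^3 + 2.34*t^2 - 4.68*t + 0.11
(4) = 2
(5) = (-3.942785*exp(4*x) - 16.969876*exp(3*x) - 0.263802*exp(2*x) + 5.048404*exp(x) + 0.317247)*exp(x)/(0.456533*exp(6*x) - 6.545616*exp(5*x) + 31.656471*exp(4*x) - 53.406368*exp(3*x) + 8.633583*exp(2*x) - 0.486864*exp(x) + 0.009261)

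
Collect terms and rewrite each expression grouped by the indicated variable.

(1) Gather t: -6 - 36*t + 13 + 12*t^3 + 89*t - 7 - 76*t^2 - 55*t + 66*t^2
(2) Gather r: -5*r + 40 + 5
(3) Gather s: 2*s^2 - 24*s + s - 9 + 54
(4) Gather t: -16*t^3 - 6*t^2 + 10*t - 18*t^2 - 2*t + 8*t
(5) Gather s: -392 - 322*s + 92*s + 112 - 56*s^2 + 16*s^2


(1) = 12*t^3 - 10*t^2 - 2*t
(2) = 45 - 5*r
(3) = 2*s^2 - 23*s + 45
(4) = -16*t^3 - 24*t^2 + 16*t
(5) = -40*s^2 - 230*s - 280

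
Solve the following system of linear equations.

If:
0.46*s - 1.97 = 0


Then:
s = 4.28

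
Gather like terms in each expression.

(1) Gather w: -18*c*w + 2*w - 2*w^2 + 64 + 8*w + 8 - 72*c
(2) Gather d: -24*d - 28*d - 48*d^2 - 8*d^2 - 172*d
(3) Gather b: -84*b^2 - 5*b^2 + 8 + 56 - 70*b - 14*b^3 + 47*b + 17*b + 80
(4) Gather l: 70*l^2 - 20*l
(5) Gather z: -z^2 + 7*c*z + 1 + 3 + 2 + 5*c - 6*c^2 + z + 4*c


(1) = -72*c - 2*w^2 + w*(10 - 18*c) + 72
(2) = -56*d^2 - 224*d
(3) = -14*b^3 - 89*b^2 - 6*b + 144
(4) = 70*l^2 - 20*l
(5) = -6*c^2 + 9*c - z^2 + z*(7*c + 1) + 6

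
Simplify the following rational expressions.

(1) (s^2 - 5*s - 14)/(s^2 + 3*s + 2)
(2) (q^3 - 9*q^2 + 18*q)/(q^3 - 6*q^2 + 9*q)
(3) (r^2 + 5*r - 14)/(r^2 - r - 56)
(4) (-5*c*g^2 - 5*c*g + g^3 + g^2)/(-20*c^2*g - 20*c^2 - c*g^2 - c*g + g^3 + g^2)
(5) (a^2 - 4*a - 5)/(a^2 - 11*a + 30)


(1) = (s - 7)/(s + 1)
(2) = (q - 6)/(q - 3)
(3) = (r - 2)/(r - 8)
(4) = g/(4*c + g)
(5) = (a + 1)/(a - 6)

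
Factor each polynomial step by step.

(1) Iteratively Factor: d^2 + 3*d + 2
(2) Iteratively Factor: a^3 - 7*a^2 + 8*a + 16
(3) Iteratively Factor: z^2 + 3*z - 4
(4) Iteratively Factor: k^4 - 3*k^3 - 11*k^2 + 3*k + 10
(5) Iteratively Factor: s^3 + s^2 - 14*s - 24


(1) = (d + 1)*(d + 2)
(2) = (a + 1)*(a^2 - 8*a + 16) = (a - 4)*(a + 1)*(a - 4)
(3) = (z - 1)*(z + 4)
(4) = (k + 2)*(k^3 - 5*k^2 - k + 5) = (k - 1)*(k + 2)*(k^2 - 4*k - 5) = (k - 5)*(k - 1)*(k + 2)*(k + 1)
(5) = (s + 2)*(s^2 - s - 12) = (s + 2)*(s + 3)*(s - 4)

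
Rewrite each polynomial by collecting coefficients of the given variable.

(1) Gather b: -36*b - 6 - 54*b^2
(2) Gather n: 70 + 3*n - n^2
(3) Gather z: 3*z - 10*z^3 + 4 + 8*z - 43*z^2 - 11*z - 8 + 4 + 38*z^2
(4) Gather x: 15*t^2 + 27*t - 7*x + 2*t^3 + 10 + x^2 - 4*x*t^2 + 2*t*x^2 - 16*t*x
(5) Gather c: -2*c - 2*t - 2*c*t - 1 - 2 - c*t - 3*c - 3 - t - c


(1) = -54*b^2 - 36*b - 6
(2) = -n^2 + 3*n + 70
(3) = -10*z^3 - 5*z^2
(4) = 2*t^3 + 15*t^2 + 27*t + x^2*(2*t + 1) + x*(-4*t^2 - 16*t - 7) + 10
(5) = c*(-3*t - 6) - 3*t - 6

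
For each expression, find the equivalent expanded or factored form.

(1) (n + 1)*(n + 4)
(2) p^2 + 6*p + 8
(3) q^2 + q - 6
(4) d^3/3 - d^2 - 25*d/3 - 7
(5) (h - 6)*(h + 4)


(1) = n^2 + 5*n + 4
(2) = (p + 2)*(p + 4)
(3) = (q - 2)*(q + 3)
(4) = (d/3 + 1)*(d - 7)*(d + 1)
(5) = h^2 - 2*h - 24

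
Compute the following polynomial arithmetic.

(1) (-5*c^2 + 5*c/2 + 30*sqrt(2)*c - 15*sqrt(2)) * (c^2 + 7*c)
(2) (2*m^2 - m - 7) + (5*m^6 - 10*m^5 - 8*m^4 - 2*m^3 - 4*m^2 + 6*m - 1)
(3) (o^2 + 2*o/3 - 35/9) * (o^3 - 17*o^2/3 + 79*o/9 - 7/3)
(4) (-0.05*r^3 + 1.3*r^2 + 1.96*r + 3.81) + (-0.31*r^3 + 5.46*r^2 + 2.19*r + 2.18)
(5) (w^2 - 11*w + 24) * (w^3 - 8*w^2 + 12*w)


(1) = -5*c^4 - 65*c^3/2 + 30*sqrt(2)*c^3 + 35*c^2/2 + 195*sqrt(2)*c^2 - 105*sqrt(2)*c
(2) = 5*m^6 - 10*m^5 - 8*m^4 - 2*m^3 - 2*m^2 + 5*m - 8
(3) = o^5 - 5*o^4 + 10*o^3/9 + 230*o^2/9 - 2891*o/81 + 245/27
(4) = -0.36*r^3 + 6.76*r^2 + 4.15*r + 5.99
(5) = w^5 - 19*w^4 + 124*w^3 - 324*w^2 + 288*w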